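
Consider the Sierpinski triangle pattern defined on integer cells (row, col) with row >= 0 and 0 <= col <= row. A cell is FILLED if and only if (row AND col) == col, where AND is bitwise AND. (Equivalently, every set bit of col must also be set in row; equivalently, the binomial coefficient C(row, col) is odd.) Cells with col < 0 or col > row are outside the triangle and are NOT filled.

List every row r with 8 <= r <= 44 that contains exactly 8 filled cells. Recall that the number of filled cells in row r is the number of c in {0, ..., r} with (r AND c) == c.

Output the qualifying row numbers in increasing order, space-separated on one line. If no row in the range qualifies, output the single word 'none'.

Answer: 11 13 14 19 21 22 25 26 28 35 37 38 41 42 44

Derivation:
Row r has 2^popcount(r) filled cells, so we need popcount(r) = log2(8) = 3.
Scan r = 8..44 and keep those with exactly 3 one-bits:
r=8=1000 popcount=1 -> skip
r=9=1001 popcount=2 -> skip
r=10=1010 popcount=2 -> skip
r=11=1011 popcount=3 -> KEEP
r=12=1100 popcount=2 -> skip
r=13=1101 popcount=3 -> KEEP
r=14=1110 popcount=3 -> KEEP
r=15=1111 popcount=4 -> skip
r=16=10000 popcount=1 -> skip
r=17=10001 popcount=2 -> skip
r=18=10010 popcount=2 -> skip
r=19=10011 popcount=3 -> KEEP
r=20=10100 popcount=2 -> skip
r=21=10101 popcount=3 -> KEEP
r=22=10110 popcount=3 -> KEEP
r=23=10111 popcount=4 -> skip
r=24=11000 popcount=2 -> skip
r=25=11001 popcount=3 -> KEEP
r=26=11010 popcount=3 -> KEEP
r=27=11011 popcount=4 -> skip
r=28=11100 popcount=3 -> KEEP
r=29=11101 popcount=4 -> skip
r=30=11110 popcount=4 -> skip
r=31=11111 popcount=5 -> skip
r=32=100000 popcount=1 -> skip
r=33=100001 popcount=2 -> skip
r=34=100010 popcount=2 -> skip
r=35=100011 popcount=3 -> KEEP
r=36=100100 popcount=2 -> skip
r=37=100101 popcount=3 -> KEEP
r=38=100110 popcount=3 -> KEEP
r=39=100111 popcount=4 -> skip
r=40=101000 popcount=2 -> skip
r=41=101001 popcount=3 -> KEEP
r=42=101010 popcount=3 -> KEEP
r=43=101011 popcount=4 -> skip
r=44=101100 popcount=3 -> KEEP
Kept rows: 11 13 14 19 21 22 25 26 28 35 37 38 41 42 44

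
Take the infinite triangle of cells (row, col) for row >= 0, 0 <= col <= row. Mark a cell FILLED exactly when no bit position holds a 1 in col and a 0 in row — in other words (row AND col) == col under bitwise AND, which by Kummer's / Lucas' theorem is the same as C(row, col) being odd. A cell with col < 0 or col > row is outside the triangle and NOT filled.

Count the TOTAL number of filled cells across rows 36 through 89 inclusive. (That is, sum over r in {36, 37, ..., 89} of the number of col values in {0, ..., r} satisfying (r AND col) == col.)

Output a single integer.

Answer: 762

Derivation:
r36=100100 pc2: +4 =4
r37=100101 pc3: +8 =12
r38=100110 pc3: +8 =20
r39=100111 pc4: +16 =36
r40=101000 pc2: +4 =40
r41=101001 pc3: +8 =48
r42=101010 pc3: +8 =56
r43=101011 pc4: +16 =72
r44=101100 pc3: +8 =80
r45=101101 pc4: +16 =96
r46=101110 pc4: +16 =112
r47=101111 pc5: +32 =144
r48=110000 pc2: +4 =148
r49=110001 pc3: +8 =156
r50=110010 pc3: +8 =164
r51=110011 pc4: +16 =180
r52=110100 pc3: +8 =188
r53=110101 pc4: +16 =204
r54=110110 pc4: +16 =220
r55=110111 pc5: +32 =252
r56=111000 pc3: +8 =260
r57=111001 pc4: +16 =276
r58=111010 pc4: +16 =292
r59=111011 pc5: +32 =324
r60=111100 pc4: +16 =340
r61=111101 pc5: +32 =372
r62=111110 pc5: +32 =404
r63=111111 pc6: +64 =468
r64=1000000 pc1: +2 =470
r65=1000001 pc2: +4 =474
r66=1000010 pc2: +4 =478
r67=1000011 pc3: +8 =486
r68=1000100 pc2: +4 =490
r69=1000101 pc3: +8 =498
r70=1000110 pc3: +8 =506
r71=1000111 pc4: +16 =522
r72=1001000 pc2: +4 =526
r73=1001001 pc3: +8 =534
r74=1001010 pc3: +8 =542
r75=1001011 pc4: +16 =558
r76=1001100 pc3: +8 =566
r77=1001101 pc4: +16 =582
r78=1001110 pc4: +16 =598
r79=1001111 pc5: +32 =630
r80=1010000 pc2: +4 =634
r81=1010001 pc3: +8 =642
r82=1010010 pc3: +8 =650
r83=1010011 pc4: +16 =666
r84=1010100 pc3: +8 =674
r85=1010101 pc4: +16 =690
r86=1010110 pc4: +16 =706
r87=1010111 pc5: +32 =738
r88=1011000 pc3: +8 =746
r89=1011001 pc4: +16 =762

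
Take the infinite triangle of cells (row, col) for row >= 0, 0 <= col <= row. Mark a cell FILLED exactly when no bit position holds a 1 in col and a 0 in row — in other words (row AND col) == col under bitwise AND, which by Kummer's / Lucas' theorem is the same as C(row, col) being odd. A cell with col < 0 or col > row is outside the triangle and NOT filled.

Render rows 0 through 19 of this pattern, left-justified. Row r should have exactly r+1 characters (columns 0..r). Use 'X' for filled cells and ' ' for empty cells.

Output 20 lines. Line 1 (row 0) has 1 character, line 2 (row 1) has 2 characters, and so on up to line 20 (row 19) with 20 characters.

r0=0: X
r1=1: XX
r2=10: X X
r3=11: XXXX
r4=100: X   X
r5=101: XX  XX
r6=110: X X X X
r7=111: XXXXXXXX
r8=1000: X       X
r9=1001: XX      XX
r10=1010: X X     X X
r11=1011: XXXX    XXXX
r12=1100: X   X   X   X
r13=1101: XX  XX  XX  XX
r14=1110: X X X X X X X X
r15=1111: XXXXXXXXXXXXXXXX
r16=10000: X               X
r17=10001: XX              XX
r18=10010: X X             X X
r19=10011: XXXX            XXXX

Answer: X
XX
X X
XXXX
X   X
XX  XX
X X X X
XXXXXXXX
X       X
XX      XX
X X     X X
XXXX    XXXX
X   X   X   X
XX  XX  XX  XX
X X X X X X X X
XXXXXXXXXXXXXXXX
X               X
XX              XX
X X             X X
XXXX            XXXX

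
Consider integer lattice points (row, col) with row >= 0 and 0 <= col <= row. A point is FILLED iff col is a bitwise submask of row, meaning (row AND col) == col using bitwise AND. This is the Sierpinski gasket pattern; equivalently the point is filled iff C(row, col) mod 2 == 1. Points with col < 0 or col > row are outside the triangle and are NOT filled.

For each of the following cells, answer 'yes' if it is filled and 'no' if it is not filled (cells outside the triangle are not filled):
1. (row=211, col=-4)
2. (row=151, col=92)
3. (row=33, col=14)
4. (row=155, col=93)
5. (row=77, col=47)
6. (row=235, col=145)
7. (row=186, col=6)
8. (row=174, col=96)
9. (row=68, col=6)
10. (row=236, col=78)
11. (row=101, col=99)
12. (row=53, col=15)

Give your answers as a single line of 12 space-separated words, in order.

Answer: no no no no no no no no no no no no

Derivation:
(211,-4): col outside [0, 211] -> not filled
(151,92): row=0b10010111, col=0b1011100, row AND col = 0b10100 = 20; 20 != 92 -> empty
(33,14): row=0b100001, col=0b1110, row AND col = 0b0 = 0; 0 != 14 -> empty
(155,93): row=0b10011011, col=0b1011101, row AND col = 0b11001 = 25; 25 != 93 -> empty
(77,47): row=0b1001101, col=0b101111, row AND col = 0b1101 = 13; 13 != 47 -> empty
(235,145): row=0b11101011, col=0b10010001, row AND col = 0b10000001 = 129; 129 != 145 -> empty
(186,6): row=0b10111010, col=0b110, row AND col = 0b10 = 2; 2 != 6 -> empty
(174,96): row=0b10101110, col=0b1100000, row AND col = 0b100000 = 32; 32 != 96 -> empty
(68,6): row=0b1000100, col=0b110, row AND col = 0b100 = 4; 4 != 6 -> empty
(236,78): row=0b11101100, col=0b1001110, row AND col = 0b1001100 = 76; 76 != 78 -> empty
(101,99): row=0b1100101, col=0b1100011, row AND col = 0b1100001 = 97; 97 != 99 -> empty
(53,15): row=0b110101, col=0b1111, row AND col = 0b101 = 5; 5 != 15 -> empty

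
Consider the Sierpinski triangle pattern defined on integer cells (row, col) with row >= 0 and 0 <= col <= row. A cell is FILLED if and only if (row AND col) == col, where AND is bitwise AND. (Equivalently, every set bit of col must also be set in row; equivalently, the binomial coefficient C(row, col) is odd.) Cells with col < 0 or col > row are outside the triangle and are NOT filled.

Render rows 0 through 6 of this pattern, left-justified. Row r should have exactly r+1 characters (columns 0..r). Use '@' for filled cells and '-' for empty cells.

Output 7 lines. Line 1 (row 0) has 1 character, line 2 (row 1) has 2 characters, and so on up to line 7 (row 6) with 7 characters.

r0=0: @
r1=1: @@
r2=10: @-@
r3=11: @@@@
r4=100: @---@
r5=101: @@--@@
r6=110: @-@-@-@

Answer: @
@@
@-@
@@@@
@---@
@@--@@
@-@-@-@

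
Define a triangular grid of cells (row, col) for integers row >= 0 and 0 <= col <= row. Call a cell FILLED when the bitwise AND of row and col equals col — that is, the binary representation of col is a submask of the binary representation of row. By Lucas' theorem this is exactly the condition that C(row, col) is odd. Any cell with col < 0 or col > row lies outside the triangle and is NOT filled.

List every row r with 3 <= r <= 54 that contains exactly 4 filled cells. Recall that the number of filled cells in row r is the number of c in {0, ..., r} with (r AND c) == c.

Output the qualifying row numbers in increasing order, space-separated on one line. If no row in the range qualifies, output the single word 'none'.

Answer: 3 5 6 9 10 12 17 18 20 24 33 34 36 40 48

Derivation:
Row r has 2^popcount(r) filled cells, so we need popcount(r) = log2(4) = 2.
Scan r = 3..54 and keep those with exactly 2 one-bits:
r=3=11 popcount=2 -> KEEP
r=4=100 popcount=1 -> skip
r=5=101 popcount=2 -> KEEP
r=6=110 popcount=2 -> KEEP
r=7=111 popcount=3 -> skip
r=8=1000 popcount=1 -> skip
r=9=1001 popcount=2 -> KEEP
r=10=1010 popcount=2 -> KEEP
r=11=1011 popcount=3 -> skip
r=12=1100 popcount=2 -> KEEP
r=13=1101 popcount=3 -> skip
r=14=1110 popcount=3 -> skip
r=15=1111 popcount=4 -> skip
r=16=10000 popcount=1 -> skip
r=17=10001 popcount=2 -> KEEP
r=18=10010 popcount=2 -> KEEP
r=19=10011 popcount=3 -> skip
r=20=10100 popcount=2 -> KEEP
r=21=10101 popcount=3 -> skip
r=22=10110 popcount=3 -> skip
r=23=10111 popcount=4 -> skip
r=24=11000 popcount=2 -> KEEP
r=25=11001 popcount=3 -> skip
r=26=11010 popcount=3 -> skip
r=27=11011 popcount=4 -> skip
r=28=11100 popcount=3 -> skip
r=29=11101 popcount=4 -> skip
r=30=11110 popcount=4 -> skip
r=31=11111 popcount=5 -> skip
r=32=100000 popcount=1 -> skip
r=33=100001 popcount=2 -> KEEP
r=34=100010 popcount=2 -> KEEP
r=35=100011 popcount=3 -> skip
r=36=100100 popcount=2 -> KEEP
r=37=100101 popcount=3 -> skip
r=38=100110 popcount=3 -> skip
r=39=100111 popcount=4 -> skip
r=40=101000 popcount=2 -> KEEP
r=41=101001 popcount=3 -> skip
r=42=101010 popcount=3 -> skip
r=43=101011 popcount=4 -> skip
r=44=101100 popcount=3 -> skip
r=45=101101 popcount=4 -> skip
r=46=101110 popcount=4 -> skip
r=47=101111 popcount=5 -> skip
r=48=110000 popcount=2 -> KEEP
r=49=110001 popcount=3 -> skip
r=50=110010 popcount=3 -> skip
r=51=110011 popcount=4 -> skip
r=52=110100 popcount=3 -> skip
r=53=110101 popcount=4 -> skip
r=54=110110 popcount=4 -> skip
Kept rows: 3 5 6 9 10 12 17 18 20 24 33 34 36 40 48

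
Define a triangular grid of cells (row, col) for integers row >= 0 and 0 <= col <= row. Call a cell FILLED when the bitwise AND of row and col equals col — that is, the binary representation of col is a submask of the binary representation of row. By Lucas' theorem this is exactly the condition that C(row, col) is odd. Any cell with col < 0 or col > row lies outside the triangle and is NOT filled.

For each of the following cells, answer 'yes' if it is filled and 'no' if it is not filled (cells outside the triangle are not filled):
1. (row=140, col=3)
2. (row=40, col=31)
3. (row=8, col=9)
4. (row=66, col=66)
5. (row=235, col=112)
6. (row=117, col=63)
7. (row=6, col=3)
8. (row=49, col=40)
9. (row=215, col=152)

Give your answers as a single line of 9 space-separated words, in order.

(140,3): row=0b10001100, col=0b11, row AND col = 0b0 = 0; 0 != 3 -> empty
(40,31): row=0b101000, col=0b11111, row AND col = 0b1000 = 8; 8 != 31 -> empty
(8,9): col outside [0, 8] -> not filled
(66,66): row=0b1000010, col=0b1000010, row AND col = 0b1000010 = 66; 66 == 66 -> filled
(235,112): row=0b11101011, col=0b1110000, row AND col = 0b1100000 = 96; 96 != 112 -> empty
(117,63): row=0b1110101, col=0b111111, row AND col = 0b110101 = 53; 53 != 63 -> empty
(6,3): row=0b110, col=0b11, row AND col = 0b10 = 2; 2 != 3 -> empty
(49,40): row=0b110001, col=0b101000, row AND col = 0b100000 = 32; 32 != 40 -> empty
(215,152): row=0b11010111, col=0b10011000, row AND col = 0b10010000 = 144; 144 != 152 -> empty

Answer: no no no yes no no no no no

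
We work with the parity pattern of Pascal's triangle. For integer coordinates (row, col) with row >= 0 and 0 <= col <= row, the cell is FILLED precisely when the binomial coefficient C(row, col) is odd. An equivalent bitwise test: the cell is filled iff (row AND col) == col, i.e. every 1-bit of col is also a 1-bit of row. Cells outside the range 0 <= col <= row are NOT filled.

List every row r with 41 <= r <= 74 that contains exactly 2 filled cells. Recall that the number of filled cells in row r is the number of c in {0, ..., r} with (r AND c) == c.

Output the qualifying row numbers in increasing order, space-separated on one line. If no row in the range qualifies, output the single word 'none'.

Answer: 64

Derivation:
Row r has 2^popcount(r) filled cells, so we need popcount(r) = log2(2) = 1.
Scan r = 41..74 and keep those with exactly 1 one-bits:
r=41=101001 popcount=3 -> skip
r=42=101010 popcount=3 -> skip
r=43=101011 popcount=4 -> skip
r=44=101100 popcount=3 -> skip
r=45=101101 popcount=4 -> skip
r=46=101110 popcount=4 -> skip
r=47=101111 popcount=5 -> skip
r=48=110000 popcount=2 -> skip
r=49=110001 popcount=3 -> skip
r=50=110010 popcount=3 -> skip
r=51=110011 popcount=4 -> skip
r=52=110100 popcount=3 -> skip
r=53=110101 popcount=4 -> skip
r=54=110110 popcount=4 -> skip
r=55=110111 popcount=5 -> skip
r=56=111000 popcount=3 -> skip
r=57=111001 popcount=4 -> skip
r=58=111010 popcount=4 -> skip
r=59=111011 popcount=5 -> skip
r=60=111100 popcount=4 -> skip
r=61=111101 popcount=5 -> skip
r=62=111110 popcount=5 -> skip
r=63=111111 popcount=6 -> skip
r=64=1000000 popcount=1 -> KEEP
r=65=1000001 popcount=2 -> skip
r=66=1000010 popcount=2 -> skip
r=67=1000011 popcount=3 -> skip
r=68=1000100 popcount=2 -> skip
r=69=1000101 popcount=3 -> skip
r=70=1000110 popcount=3 -> skip
r=71=1000111 popcount=4 -> skip
r=72=1001000 popcount=2 -> skip
r=73=1001001 popcount=3 -> skip
r=74=1001010 popcount=3 -> skip
Kept rows: 64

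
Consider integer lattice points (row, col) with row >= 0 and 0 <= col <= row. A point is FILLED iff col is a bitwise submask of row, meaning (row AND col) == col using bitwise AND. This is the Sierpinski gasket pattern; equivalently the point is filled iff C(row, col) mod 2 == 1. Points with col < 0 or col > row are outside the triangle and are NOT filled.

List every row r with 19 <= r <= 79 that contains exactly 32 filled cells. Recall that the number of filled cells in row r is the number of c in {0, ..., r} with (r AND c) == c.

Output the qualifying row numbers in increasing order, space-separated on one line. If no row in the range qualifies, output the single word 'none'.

Row r has 2^popcount(r) filled cells, so we need popcount(r) = log2(32) = 5.
Scan r = 19..79 and keep those with exactly 5 one-bits:
r=19=10011 popcount=3 -> skip
r=20=10100 popcount=2 -> skip
r=21=10101 popcount=3 -> skip
r=22=10110 popcount=3 -> skip
r=23=10111 popcount=4 -> skip
r=24=11000 popcount=2 -> skip
r=25=11001 popcount=3 -> skip
r=26=11010 popcount=3 -> skip
r=27=11011 popcount=4 -> skip
r=28=11100 popcount=3 -> skip
r=29=11101 popcount=4 -> skip
r=30=11110 popcount=4 -> skip
r=31=11111 popcount=5 -> KEEP
r=32=100000 popcount=1 -> skip
r=33=100001 popcount=2 -> skip
r=34=100010 popcount=2 -> skip
r=35=100011 popcount=3 -> skip
r=36=100100 popcount=2 -> skip
r=37=100101 popcount=3 -> skip
r=38=100110 popcount=3 -> skip
r=39=100111 popcount=4 -> skip
r=40=101000 popcount=2 -> skip
r=41=101001 popcount=3 -> skip
r=42=101010 popcount=3 -> skip
r=43=101011 popcount=4 -> skip
r=44=101100 popcount=3 -> skip
r=45=101101 popcount=4 -> skip
r=46=101110 popcount=4 -> skip
r=47=101111 popcount=5 -> KEEP
r=48=110000 popcount=2 -> skip
r=49=110001 popcount=3 -> skip
r=50=110010 popcount=3 -> skip
r=51=110011 popcount=4 -> skip
r=52=110100 popcount=3 -> skip
r=53=110101 popcount=4 -> skip
r=54=110110 popcount=4 -> skip
r=55=110111 popcount=5 -> KEEP
r=56=111000 popcount=3 -> skip
r=57=111001 popcount=4 -> skip
r=58=111010 popcount=4 -> skip
r=59=111011 popcount=5 -> KEEP
r=60=111100 popcount=4 -> skip
r=61=111101 popcount=5 -> KEEP
r=62=111110 popcount=5 -> KEEP
r=63=111111 popcount=6 -> skip
r=64=1000000 popcount=1 -> skip
r=65=1000001 popcount=2 -> skip
r=66=1000010 popcount=2 -> skip
r=67=1000011 popcount=3 -> skip
r=68=1000100 popcount=2 -> skip
r=69=1000101 popcount=3 -> skip
r=70=1000110 popcount=3 -> skip
r=71=1000111 popcount=4 -> skip
r=72=1001000 popcount=2 -> skip
r=73=1001001 popcount=3 -> skip
r=74=1001010 popcount=3 -> skip
r=75=1001011 popcount=4 -> skip
r=76=1001100 popcount=3 -> skip
r=77=1001101 popcount=4 -> skip
r=78=1001110 popcount=4 -> skip
r=79=1001111 popcount=5 -> KEEP
Kept rows: 31 47 55 59 61 62 79

Answer: 31 47 55 59 61 62 79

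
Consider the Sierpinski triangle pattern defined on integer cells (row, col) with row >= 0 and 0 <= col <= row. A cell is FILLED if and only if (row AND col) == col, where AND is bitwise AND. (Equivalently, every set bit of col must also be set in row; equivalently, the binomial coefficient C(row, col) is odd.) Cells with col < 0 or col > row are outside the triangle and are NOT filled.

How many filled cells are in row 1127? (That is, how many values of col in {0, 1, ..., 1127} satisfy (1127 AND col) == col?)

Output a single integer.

1127 in binary = 10001100111
popcount(1127) = number of 1-bits in 10001100111 = 6
A col c satisfies (1127 AND c) == c iff every set bit of c is also set in 1127; each of the 6 set bits of 1127 can independently be on or off in c.
count = 2^6 = 64

Answer: 64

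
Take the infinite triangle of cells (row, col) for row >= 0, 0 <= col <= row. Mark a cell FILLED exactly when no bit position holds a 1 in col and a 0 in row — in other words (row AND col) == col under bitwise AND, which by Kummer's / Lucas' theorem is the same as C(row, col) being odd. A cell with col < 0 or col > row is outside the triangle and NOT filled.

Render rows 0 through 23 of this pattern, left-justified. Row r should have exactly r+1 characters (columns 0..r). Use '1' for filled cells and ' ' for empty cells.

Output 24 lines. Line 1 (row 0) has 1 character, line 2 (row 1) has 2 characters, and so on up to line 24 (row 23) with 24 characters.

r0=0: 1
r1=1: 11
r2=10: 1 1
r3=11: 1111
r4=100: 1   1
r5=101: 11  11
r6=110: 1 1 1 1
r7=111: 11111111
r8=1000: 1       1
r9=1001: 11      11
r10=1010: 1 1     1 1
r11=1011: 1111    1111
r12=1100: 1   1   1   1
r13=1101: 11  11  11  11
r14=1110: 1 1 1 1 1 1 1 1
r15=1111: 1111111111111111
r16=10000: 1               1
r17=10001: 11              11
r18=10010: 1 1             1 1
r19=10011: 1111            1111
r20=10100: 1   1           1   1
r21=10101: 11  11          11  11
r22=10110: 1 1 1 1         1 1 1 1
r23=10111: 11111111        11111111

Answer: 1
11
1 1
1111
1   1
11  11
1 1 1 1
11111111
1       1
11      11
1 1     1 1
1111    1111
1   1   1   1
11  11  11  11
1 1 1 1 1 1 1 1
1111111111111111
1               1
11              11
1 1             1 1
1111            1111
1   1           1   1
11  11          11  11
1 1 1 1         1 1 1 1
11111111        11111111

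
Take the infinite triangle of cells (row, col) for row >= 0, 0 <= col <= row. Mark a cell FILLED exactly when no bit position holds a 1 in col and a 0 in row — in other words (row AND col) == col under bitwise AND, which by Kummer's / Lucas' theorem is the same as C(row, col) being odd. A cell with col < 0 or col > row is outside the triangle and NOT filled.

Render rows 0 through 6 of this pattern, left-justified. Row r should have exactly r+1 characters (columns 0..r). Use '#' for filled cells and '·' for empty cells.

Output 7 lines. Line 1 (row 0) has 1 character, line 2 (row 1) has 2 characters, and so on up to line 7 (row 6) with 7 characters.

r0=0: #
r1=1: ##
r2=10: #·#
r3=11: ####
r4=100: #···#
r5=101: ##··##
r6=110: #·#·#·#

Answer: #
##
#·#
####
#···#
##··##
#·#·#·#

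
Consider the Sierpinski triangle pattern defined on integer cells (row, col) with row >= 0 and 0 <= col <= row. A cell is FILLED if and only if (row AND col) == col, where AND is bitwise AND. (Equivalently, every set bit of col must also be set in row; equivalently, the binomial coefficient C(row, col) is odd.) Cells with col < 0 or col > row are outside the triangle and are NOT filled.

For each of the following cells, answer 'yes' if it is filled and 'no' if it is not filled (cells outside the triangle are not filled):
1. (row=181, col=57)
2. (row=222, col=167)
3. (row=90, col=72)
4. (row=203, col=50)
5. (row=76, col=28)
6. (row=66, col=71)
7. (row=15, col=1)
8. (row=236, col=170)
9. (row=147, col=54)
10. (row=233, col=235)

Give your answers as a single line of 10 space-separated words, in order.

(181,57): row=0b10110101, col=0b111001, row AND col = 0b110001 = 49; 49 != 57 -> empty
(222,167): row=0b11011110, col=0b10100111, row AND col = 0b10000110 = 134; 134 != 167 -> empty
(90,72): row=0b1011010, col=0b1001000, row AND col = 0b1001000 = 72; 72 == 72 -> filled
(203,50): row=0b11001011, col=0b110010, row AND col = 0b10 = 2; 2 != 50 -> empty
(76,28): row=0b1001100, col=0b11100, row AND col = 0b1100 = 12; 12 != 28 -> empty
(66,71): col outside [0, 66] -> not filled
(15,1): row=0b1111, col=0b1, row AND col = 0b1 = 1; 1 == 1 -> filled
(236,170): row=0b11101100, col=0b10101010, row AND col = 0b10101000 = 168; 168 != 170 -> empty
(147,54): row=0b10010011, col=0b110110, row AND col = 0b10010 = 18; 18 != 54 -> empty
(233,235): col outside [0, 233] -> not filled

Answer: no no yes no no no yes no no no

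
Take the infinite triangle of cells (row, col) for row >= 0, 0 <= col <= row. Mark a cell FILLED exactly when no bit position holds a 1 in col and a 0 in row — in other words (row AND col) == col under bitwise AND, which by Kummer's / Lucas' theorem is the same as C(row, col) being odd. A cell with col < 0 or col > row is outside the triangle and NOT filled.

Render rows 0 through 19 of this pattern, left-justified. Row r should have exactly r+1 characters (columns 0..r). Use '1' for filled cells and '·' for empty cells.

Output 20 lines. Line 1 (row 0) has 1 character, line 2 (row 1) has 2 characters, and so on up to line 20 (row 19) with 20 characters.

Answer: 1
11
1·1
1111
1···1
11··11
1·1·1·1
11111111
1·······1
11······11
1·1·····1·1
1111····1111
1···1···1···1
11··11··11··11
1·1·1·1·1·1·1·1
1111111111111111
1···············1
11··············11
1·1·············1·1
1111············1111

Derivation:
r0=0: 1
r1=1: 11
r2=10: 1·1
r3=11: 1111
r4=100: 1···1
r5=101: 11··11
r6=110: 1·1·1·1
r7=111: 11111111
r8=1000: 1·······1
r9=1001: 11······11
r10=1010: 1·1·····1·1
r11=1011: 1111····1111
r12=1100: 1···1···1···1
r13=1101: 11··11··11··11
r14=1110: 1·1·1·1·1·1·1·1
r15=1111: 1111111111111111
r16=10000: 1···············1
r17=10001: 11··············11
r18=10010: 1·1·············1·1
r19=10011: 1111············1111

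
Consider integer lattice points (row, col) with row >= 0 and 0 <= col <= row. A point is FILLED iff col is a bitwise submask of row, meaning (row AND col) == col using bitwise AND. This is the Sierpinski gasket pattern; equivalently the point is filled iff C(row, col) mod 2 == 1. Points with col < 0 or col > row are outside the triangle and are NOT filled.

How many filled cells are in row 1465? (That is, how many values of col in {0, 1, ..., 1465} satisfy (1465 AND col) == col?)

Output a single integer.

Answer: 128

Derivation:
1465 in binary = 10110111001
popcount(1465) = number of 1-bits in 10110111001 = 7
A col c satisfies (1465 AND c) == c iff every set bit of c is also set in 1465; each of the 7 set bits of 1465 can independently be on or off in c.
count = 2^7 = 128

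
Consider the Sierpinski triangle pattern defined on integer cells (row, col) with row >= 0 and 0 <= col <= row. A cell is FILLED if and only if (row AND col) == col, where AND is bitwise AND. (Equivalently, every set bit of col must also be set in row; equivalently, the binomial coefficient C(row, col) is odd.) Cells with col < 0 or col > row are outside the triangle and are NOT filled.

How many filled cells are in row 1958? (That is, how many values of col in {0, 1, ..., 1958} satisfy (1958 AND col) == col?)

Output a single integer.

Answer: 128

Derivation:
1958 in binary = 11110100110
popcount(1958) = number of 1-bits in 11110100110 = 7
A col c satisfies (1958 AND c) == c iff every set bit of c is also set in 1958; each of the 7 set bits of 1958 can independently be on or off in c.
count = 2^7 = 128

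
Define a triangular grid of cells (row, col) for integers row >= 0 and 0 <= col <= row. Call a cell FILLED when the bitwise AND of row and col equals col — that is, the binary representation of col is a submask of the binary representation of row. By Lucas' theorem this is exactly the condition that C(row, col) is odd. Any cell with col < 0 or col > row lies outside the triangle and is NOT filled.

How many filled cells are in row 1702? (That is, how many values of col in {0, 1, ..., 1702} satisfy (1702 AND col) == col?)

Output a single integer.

1702 in binary = 11010100110
popcount(1702) = number of 1-bits in 11010100110 = 6
A col c satisfies (1702 AND c) == c iff every set bit of c is also set in 1702; each of the 6 set bits of 1702 can independently be on or off in c.
count = 2^6 = 64

Answer: 64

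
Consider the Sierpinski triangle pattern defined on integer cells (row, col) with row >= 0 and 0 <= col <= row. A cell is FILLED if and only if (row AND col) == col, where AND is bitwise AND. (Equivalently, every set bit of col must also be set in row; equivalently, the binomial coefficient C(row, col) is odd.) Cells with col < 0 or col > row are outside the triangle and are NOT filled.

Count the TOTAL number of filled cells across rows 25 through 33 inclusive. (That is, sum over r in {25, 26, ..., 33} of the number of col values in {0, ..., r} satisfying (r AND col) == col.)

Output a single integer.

r25=11001 pc3: +8 =8
r26=11010 pc3: +8 =16
r27=11011 pc4: +16 =32
r28=11100 pc3: +8 =40
r29=11101 pc4: +16 =56
r30=11110 pc4: +16 =72
r31=11111 pc5: +32 =104
r32=100000 pc1: +2 =106
r33=100001 pc2: +4 =110

Answer: 110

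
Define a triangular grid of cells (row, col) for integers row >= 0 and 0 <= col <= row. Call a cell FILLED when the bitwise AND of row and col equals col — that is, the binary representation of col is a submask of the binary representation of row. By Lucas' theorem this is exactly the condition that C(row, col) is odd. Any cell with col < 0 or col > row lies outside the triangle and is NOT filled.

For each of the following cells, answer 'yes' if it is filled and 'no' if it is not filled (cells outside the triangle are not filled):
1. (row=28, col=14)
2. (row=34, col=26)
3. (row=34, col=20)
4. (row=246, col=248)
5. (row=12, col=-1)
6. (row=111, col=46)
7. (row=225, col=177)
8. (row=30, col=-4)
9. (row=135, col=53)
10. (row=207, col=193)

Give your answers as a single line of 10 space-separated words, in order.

(28,14): row=0b11100, col=0b1110, row AND col = 0b1100 = 12; 12 != 14 -> empty
(34,26): row=0b100010, col=0b11010, row AND col = 0b10 = 2; 2 != 26 -> empty
(34,20): row=0b100010, col=0b10100, row AND col = 0b0 = 0; 0 != 20 -> empty
(246,248): col outside [0, 246] -> not filled
(12,-1): col outside [0, 12] -> not filled
(111,46): row=0b1101111, col=0b101110, row AND col = 0b101110 = 46; 46 == 46 -> filled
(225,177): row=0b11100001, col=0b10110001, row AND col = 0b10100001 = 161; 161 != 177 -> empty
(30,-4): col outside [0, 30] -> not filled
(135,53): row=0b10000111, col=0b110101, row AND col = 0b101 = 5; 5 != 53 -> empty
(207,193): row=0b11001111, col=0b11000001, row AND col = 0b11000001 = 193; 193 == 193 -> filled

Answer: no no no no no yes no no no yes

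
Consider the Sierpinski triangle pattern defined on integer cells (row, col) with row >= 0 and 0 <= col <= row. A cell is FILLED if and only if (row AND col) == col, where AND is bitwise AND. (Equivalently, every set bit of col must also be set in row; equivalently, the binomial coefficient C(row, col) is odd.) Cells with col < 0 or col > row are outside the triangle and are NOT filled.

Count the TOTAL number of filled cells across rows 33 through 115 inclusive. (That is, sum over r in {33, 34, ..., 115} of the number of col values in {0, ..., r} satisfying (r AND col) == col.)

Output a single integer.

Answer: 1366

Derivation:
r33=100001 pc2: +4 =4
r34=100010 pc2: +4 =8
r35=100011 pc3: +8 =16
r36=100100 pc2: +4 =20
r37=100101 pc3: +8 =28
r38=100110 pc3: +8 =36
r39=100111 pc4: +16 =52
r40=101000 pc2: +4 =56
r41=101001 pc3: +8 =64
r42=101010 pc3: +8 =72
r43=101011 pc4: +16 =88
r44=101100 pc3: +8 =96
r45=101101 pc4: +16 =112
r46=101110 pc4: +16 =128
r47=101111 pc5: +32 =160
r48=110000 pc2: +4 =164
r49=110001 pc3: +8 =172
r50=110010 pc3: +8 =180
r51=110011 pc4: +16 =196
r52=110100 pc3: +8 =204
r53=110101 pc4: +16 =220
r54=110110 pc4: +16 =236
r55=110111 pc5: +32 =268
r56=111000 pc3: +8 =276
r57=111001 pc4: +16 =292
r58=111010 pc4: +16 =308
r59=111011 pc5: +32 =340
r60=111100 pc4: +16 =356
r61=111101 pc5: +32 =388
r62=111110 pc5: +32 =420
r63=111111 pc6: +64 =484
r64=1000000 pc1: +2 =486
r65=1000001 pc2: +4 =490
r66=1000010 pc2: +4 =494
r67=1000011 pc3: +8 =502
r68=1000100 pc2: +4 =506
r69=1000101 pc3: +8 =514
r70=1000110 pc3: +8 =522
r71=1000111 pc4: +16 =538
r72=1001000 pc2: +4 =542
r73=1001001 pc3: +8 =550
r74=1001010 pc3: +8 =558
r75=1001011 pc4: +16 =574
r76=1001100 pc3: +8 =582
r77=1001101 pc4: +16 =598
r78=1001110 pc4: +16 =614
r79=1001111 pc5: +32 =646
r80=1010000 pc2: +4 =650
r81=1010001 pc3: +8 =658
r82=1010010 pc3: +8 =666
r83=1010011 pc4: +16 =682
r84=1010100 pc3: +8 =690
r85=1010101 pc4: +16 =706
r86=1010110 pc4: +16 =722
r87=1010111 pc5: +32 =754
r88=1011000 pc3: +8 =762
r89=1011001 pc4: +16 =778
r90=1011010 pc4: +16 =794
r91=1011011 pc5: +32 =826
r92=1011100 pc4: +16 =842
r93=1011101 pc5: +32 =874
r94=1011110 pc5: +32 =906
r95=1011111 pc6: +64 =970
r96=1100000 pc2: +4 =974
r97=1100001 pc3: +8 =982
r98=1100010 pc3: +8 =990
r99=1100011 pc4: +16 =1006
r100=1100100 pc3: +8 =1014
r101=1100101 pc4: +16 =1030
r102=1100110 pc4: +16 =1046
r103=1100111 pc5: +32 =1078
r104=1101000 pc3: +8 =1086
r105=1101001 pc4: +16 =1102
r106=1101010 pc4: +16 =1118
r107=1101011 pc5: +32 =1150
r108=1101100 pc4: +16 =1166
r109=1101101 pc5: +32 =1198
r110=1101110 pc5: +32 =1230
r111=1101111 pc6: +64 =1294
r112=1110000 pc3: +8 =1302
r113=1110001 pc4: +16 =1318
r114=1110010 pc4: +16 =1334
r115=1110011 pc5: +32 =1366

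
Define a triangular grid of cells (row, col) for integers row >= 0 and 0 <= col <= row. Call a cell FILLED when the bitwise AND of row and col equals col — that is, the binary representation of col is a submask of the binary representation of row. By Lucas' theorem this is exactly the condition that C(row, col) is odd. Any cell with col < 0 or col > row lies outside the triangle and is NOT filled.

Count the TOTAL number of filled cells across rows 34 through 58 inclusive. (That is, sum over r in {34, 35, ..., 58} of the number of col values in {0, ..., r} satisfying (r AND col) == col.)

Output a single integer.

r34=100010 pc2: +4 =4
r35=100011 pc3: +8 =12
r36=100100 pc2: +4 =16
r37=100101 pc3: +8 =24
r38=100110 pc3: +8 =32
r39=100111 pc4: +16 =48
r40=101000 pc2: +4 =52
r41=101001 pc3: +8 =60
r42=101010 pc3: +8 =68
r43=101011 pc4: +16 =84
r44=101100 pc3: +8 =92
r45=101101 pc4: +16 =108
r46=101110 pc4: +16 =124
r47=101111 pc5: +32 =156
r48=110000 pc2: +4 =160
r49=110001 pc3: +8 =168
r50=110010 pc3: +8 =176
r51=110011 pc4: +16 =192
r52=110100 pc3: +8 =200
r53=110101 pc4: +16 =216
r54=110110 pc4: +16 =232
r55=110111 pc5: +32 =264
r56=111000 pc3: +8 =272
r57=111001 pc4: +16 =288
r58=111010 pc4: +16 =304

Answer: 304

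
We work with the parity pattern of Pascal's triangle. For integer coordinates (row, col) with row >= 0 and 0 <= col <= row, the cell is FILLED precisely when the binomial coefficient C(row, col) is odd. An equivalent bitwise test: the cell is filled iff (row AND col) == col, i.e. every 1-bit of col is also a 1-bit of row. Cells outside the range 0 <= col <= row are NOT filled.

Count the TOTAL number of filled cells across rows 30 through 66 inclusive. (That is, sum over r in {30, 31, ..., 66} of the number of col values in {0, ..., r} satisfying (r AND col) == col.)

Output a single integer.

Answer: 544

Derivation:
r30=11110 pc4: +16 =16
r31=11111 pc5: +32 =48
r32=100000 pc1: +2 =50
r33=100001 pc2: +4 =54
r34=100010 pc2: +4 =58
r35=100011 pc3: +8 =66
r36=100100 pc2: +4 =70
r37=100101 pc3: +8 =78
r38=100110 pc3: +8 =86
r39=100111 pc4: +16 =102
r40=101000 pc2: +4 =106
r41=101001 pc3: +8 =114
r42=101010 pc3: +8 =122
r43=101011 pc4: +16 =138
r44=101100 pc3: +8 =146
r45=101101 pc4: +16 =162
r46=101110 pc4: +16 =178
r47=101111 pc5: +32 =210
r48=110000 pc2: +4 =214
r49=110001 pc3: +8 =222
r50=110010 pc3: +8 =230
r51=110011 pc4: +16 =246
r52=110100 pc3: +8 =254
r53=110101 pc4: +16 =270
r54=110110 pc4: +16 =286
r55=110111 pc5: +32 =318
r56=111000 pc3: +8 =326
r57=111001 pc4: +16 =342
r58=111010 pc4: +16 =358
r59=111011 pc5: +32 =390
r60=111100 pc4: +16 =406
r61=111101 pc5: +32 =438
r62=111110 pc5: +32 =470
r63=111111 pc6: +64 =534
r64=1000000 pc1: +2 =536
r65=1000001 pc2: +4 =540
r66=1000010 pc2: +4 =544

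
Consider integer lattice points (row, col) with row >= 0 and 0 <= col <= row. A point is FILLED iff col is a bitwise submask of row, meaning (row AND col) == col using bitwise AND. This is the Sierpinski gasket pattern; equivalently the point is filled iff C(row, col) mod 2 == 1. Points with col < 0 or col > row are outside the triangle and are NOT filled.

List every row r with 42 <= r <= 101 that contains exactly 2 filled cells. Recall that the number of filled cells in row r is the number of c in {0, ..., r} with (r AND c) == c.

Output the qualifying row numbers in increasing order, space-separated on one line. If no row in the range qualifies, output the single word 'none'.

Row r has 2^popcount(r) filled cells, so we need popcount(r) = log2(2) = 1.
Scan r = 42..101 and keep those with exactly 1 one-bits:
r=42=101010 popcount=3 -> skip
r=43=101011 popcount=4 -> skip
r=44=101100 popcount=3 -> skip
r=45=101101 popcount=4 -> skip
r=46=101110 popcount=4 -> skip
r=47=101111 popcount=5 -> skip
r=48=110000 popcount=2 -> skip
r=49=110001 popcount=3 -> skip
r=50=110010 popcount=3 -> skip
r=51=110011 popcount=4 -> skip
r=52=110100 popcount=3 -> skip
r=53=110101 popcount=4 -> skip
r=54=110110 popcount=4 -> skip
r=55=110111 popcount=5 -> skip
r=56=111000 popcount=3 -> skip
r=57=111001 popcount=4 -> skip
r=58=111010 popcount=4 -> skip
r=59=111011 popcount=5 -> skip
r=60=111100 popcount=4 -> skip
r=61=111101 popcount=5 -> skip
r=62=111110 popcount=5 -> skip
r=63=111111 popcount=6 -> skip
r=64=1000000 popcount=1 -> KEEP
r=65=1000001 popcount=2 -> skip
r=66=1000010 popcount=2 -> skip
r=67=1000011 popcount=3 -> skip
r=68=1000100 popcount=2 -> skip
r=69=1000101 popcount=3 -> skip
r=70=1000110 popcount=3 -> skip
r=71=1000111 popcount=4 -> skip
r=72=1001000 popcount=2 -> skip
r=73=1001001 popcount=3 -> skip
r=74=1001010 popcount=3 -> skip
r=75=1001011 popcount=4 -> skip
r=76=1001100 popcount=3 -> skip
r=77=1001101 popcount=4 -> skip
r=78=1001110 popcount=4 -> skip
r=79=1001111 popcount=5 -> skip
r=80=1010000 popcount=2 -> skip
r=81=1010001 popcount=3 -> skip
r=82=1010010 popcount=3 -> skip
r=83=1010011 popcount=4 -> skip
r=84=1010100 popcount=3 -> skip
r=85=1010101 popcount=4 -> skip
r=86=1010110 popcount=4 -> skip
r=87=1010111 popcount=5 -> skip
r=88=1011000 popcount=3 -> skip
r=89=1011001 popcount=4 -> skip
r=90=1011010 popcount=4 -> skip
r=91=1011011 popcount=5 -> skip
r=92=1011100 popcount=4 -> skip
r=93=1011101 popcount=5 -> skip
r=94=1011110 popcount=5 -> skip
r=95=1011111 popcount=6 -> skip
r=96=1100000 popcount=2 -> skip
r=97=1100001 popcount=3 -> skip
r=98=1100010 popcount=3 -> skip
r=99=1100011 popcount=4 -> skip
r=100=1100100 popcount=3 -> skip
r=101=1100101 popcount=4 -> skip
Kept rows: 64

Answer: 64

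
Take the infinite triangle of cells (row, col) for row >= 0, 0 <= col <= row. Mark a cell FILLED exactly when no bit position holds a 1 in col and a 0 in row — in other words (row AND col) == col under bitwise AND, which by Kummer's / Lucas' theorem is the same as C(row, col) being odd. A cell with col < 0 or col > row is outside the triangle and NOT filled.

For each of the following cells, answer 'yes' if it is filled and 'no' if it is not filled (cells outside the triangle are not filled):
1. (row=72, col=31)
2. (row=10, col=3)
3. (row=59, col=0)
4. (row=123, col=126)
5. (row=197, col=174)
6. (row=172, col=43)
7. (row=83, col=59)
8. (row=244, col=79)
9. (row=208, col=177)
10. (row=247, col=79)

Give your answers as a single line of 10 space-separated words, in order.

(72,31): row=0b1001000, col=0b11111, row AND col = 0b1000 = 8; 8 != 31 -> empty
(10,3): row=0b1010, col=0b11, row AND col = 0b10 = 2; 2 != 3 -> empty
(59,0): row=0b111011, col=0b0, row AND col = 0b0 = 0; 0 == 0 -> filled
(123,126): col outside [0, 123] -> not filled
(197,174): row=0b11000101, col=0b10101110, row AND col = 0b10000100 = 132; 132 != 174 -> empty
(172,43): row=0b10101100, col=0b101011, row AND col = 0b101000 = 40; 40 != 43 -> empty
(83,59): row=0b1010011, col=0b111011, row AND col = 0b10011 = 19; 19 != 59 -> empty
(244,79): row=0b11110100, col=0b1001111, row AND col = 0b1000100 = 68; 68 != 79 -> empty
(208,177): row=0b11010000, col=0b10110001, row AND col = 0b10010000 = 144; 144 != 177 -> empty
(247,79): row=0b11110111, col=0b1001111, row AND col = 0b1000111 = 71; 71 != 79 -> empty

Answer: no no yes no no no no no no no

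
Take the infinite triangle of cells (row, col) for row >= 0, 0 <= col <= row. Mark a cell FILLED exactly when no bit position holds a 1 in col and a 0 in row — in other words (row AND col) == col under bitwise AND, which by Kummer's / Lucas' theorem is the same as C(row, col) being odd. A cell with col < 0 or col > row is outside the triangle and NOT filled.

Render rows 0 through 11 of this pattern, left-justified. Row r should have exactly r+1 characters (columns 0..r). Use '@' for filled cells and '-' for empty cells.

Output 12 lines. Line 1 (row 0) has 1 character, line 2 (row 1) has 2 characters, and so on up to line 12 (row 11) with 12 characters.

r0=0: @
r1=1: @@
r2=10: @-@
r3=11: @@@@
r4=100: @---@
r5=101: @@--@@
r6=110: @-@-@-@
r7=111: @@@@@@@@
r8=1000: @-------@
r9=1001: @@------@@
r10=1010: @-@-----@-@
r11=1011: @@@@----@@@@

Answer: @
@@
@-@
@@@@
@---@
@@--@@
@-@-@-@
@@@@@@@@
@-------@
@@------@@
@-@-----@-@
@@@@----@@@@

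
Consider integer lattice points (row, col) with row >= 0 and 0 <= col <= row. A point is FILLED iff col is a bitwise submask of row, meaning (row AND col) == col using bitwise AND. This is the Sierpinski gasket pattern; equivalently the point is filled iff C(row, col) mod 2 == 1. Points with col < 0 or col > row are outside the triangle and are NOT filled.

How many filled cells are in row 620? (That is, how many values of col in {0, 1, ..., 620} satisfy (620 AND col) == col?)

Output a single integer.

620 in binary = 1001101100
popcount(620) = number of 1-bits in 1001101100 = 5
A col c satisfies (620 AND c) == c iff every set bit of c is also set in 620; each of the 5 set bits of 620 can independently be on or off in c.
count = 2^5 = 32

Answer: 32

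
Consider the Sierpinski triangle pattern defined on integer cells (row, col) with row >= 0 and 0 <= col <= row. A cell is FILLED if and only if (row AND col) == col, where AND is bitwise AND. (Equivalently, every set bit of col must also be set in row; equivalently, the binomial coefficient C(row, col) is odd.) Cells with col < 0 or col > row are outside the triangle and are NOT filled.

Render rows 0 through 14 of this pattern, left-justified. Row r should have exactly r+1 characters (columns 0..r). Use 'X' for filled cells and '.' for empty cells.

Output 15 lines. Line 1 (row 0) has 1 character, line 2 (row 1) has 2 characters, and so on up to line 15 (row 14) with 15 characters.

r0=0: X
r1=1: XX
r2=10: X.X
r3=11: XXXX
r4=100: X...X
r5=101: XX..XX
r6=110: X.X.X.X
r7=111: XXXXXXXX
r8=1000: X.......X
r9=1001: XX......XX
r10=1010: X.X.....X.X
r11=1011: XXXX....XXXX
r12=1100: X...X...X...X
r13=1101: XX..XX..XX..XX
r14=1110: X.X.X.X.X.X.X.X

Answer: X
XX
X.X
XXXX
X...X
XX..XX
X.X.X.X
XXXXXXXX
X.......X
XX......XX
X.X.....X.X
XXXX....XXXX
X...X...X...X
XX..XX..XX..XX
X.X.X.X.X.X.X.X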